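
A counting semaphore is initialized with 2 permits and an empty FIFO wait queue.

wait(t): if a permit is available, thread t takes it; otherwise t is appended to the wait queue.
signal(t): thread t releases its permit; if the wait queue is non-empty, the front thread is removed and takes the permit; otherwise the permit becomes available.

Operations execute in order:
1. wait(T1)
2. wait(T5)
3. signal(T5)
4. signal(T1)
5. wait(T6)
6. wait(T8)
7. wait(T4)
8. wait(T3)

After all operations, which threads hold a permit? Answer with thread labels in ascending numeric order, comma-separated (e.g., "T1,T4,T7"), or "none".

Step 1: wait(T1) -> count=1 queue=[] holders={T1}
Step 2: wait(T5) -> count=0 queue=[] holders={T1,T5}
Step 3: signal(T5) -> count=1 queue=[] holders={T1}
Step 4: signal(T1) -> count=2 queue=[] holders={none}
Step 5: wait(T6) -> count=1 queue=[] holders={T6}
Step 6: wait(T8) -> count=0 queue=[] holders={T6,T8}
Step 7: wait(T4) -> count=0 queue=[T4] holders={T6,T8}
Step 8: wait(T3) -> count=0 queue=[T4,T3] holders={T6,T8}
Final holders: T6,T8

Answer: T6,T8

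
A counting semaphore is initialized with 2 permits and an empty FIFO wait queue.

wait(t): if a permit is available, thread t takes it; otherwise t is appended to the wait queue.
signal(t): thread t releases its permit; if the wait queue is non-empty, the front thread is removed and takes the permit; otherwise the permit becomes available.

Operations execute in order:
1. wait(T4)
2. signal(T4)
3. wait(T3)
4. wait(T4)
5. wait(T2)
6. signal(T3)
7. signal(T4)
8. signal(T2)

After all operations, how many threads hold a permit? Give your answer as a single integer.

Answer: 0

Derivation:
Step 1: wait(T4) -> count=1 queue=[] holders={T4}
Step 2: signal(T4) -> count=2 queue=[] holders={none}
Step 3: wait(T3) -> count=1 queue=[] holders={T3}
Step 4: wait(T4) -> count=0 queue=[] holders={T3,T4}
Step 5: wait(T2) -> count=0 queue=[T2] holders={T3,T4}
Step 6: signal(T3) -> count=0 queue=[] holders={T2,T4}
Step 7: signal(T4) -> count=1 queue=[] holders={T2}
Step 8: signal(T2) -> count=2 queue=[] holders={none}
Final holders: {none} -> 0 thread(s)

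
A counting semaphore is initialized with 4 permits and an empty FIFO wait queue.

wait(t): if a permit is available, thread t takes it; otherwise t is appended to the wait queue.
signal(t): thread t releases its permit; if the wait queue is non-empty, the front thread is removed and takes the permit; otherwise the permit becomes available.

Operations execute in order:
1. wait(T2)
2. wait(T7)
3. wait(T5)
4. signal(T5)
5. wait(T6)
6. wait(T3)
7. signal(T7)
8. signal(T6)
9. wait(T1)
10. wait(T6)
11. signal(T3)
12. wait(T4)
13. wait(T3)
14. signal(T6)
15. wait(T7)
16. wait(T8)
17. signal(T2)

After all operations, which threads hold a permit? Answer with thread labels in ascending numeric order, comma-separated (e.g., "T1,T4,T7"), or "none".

Step 1: wait(T2) -> count=3 queue=[] holders={T2}
Step 2: wait(T7) -> count=2 queue=[] holders={T2,T7}
Step 3: wait(T5) -> count=1 queue=[] holders={T2,T5,T7}
Step 4: signal(T5) -> count=2 queue=[] holders={T2,T7}
Step 5: wait(T6) -> count=1 queue=[] holders={T2,T6,T7}
Step 6: wait(T3) -> count=0 queue=[] holders={T2,T3,T6,T7}
Step 7: signal(T7) -> count=1 queue=[] holders={T2,T3,T6}
Step 8: signal(T6) -> count=2 queue=[] holders={T2,T3}
Step 9: wait(T1) -> count=1 queue=[] holders={T1,T2,T3}
Step 10: wait(T6) -> count=0 queue=[] holders={T1,T2,T3,T6}
Step 11: signal(T3) -> count=1 queue=[] holders={T1,T2,T6}
Step 12: wait(T4) -> count=0 queue=[] holders={T1,T2,T4,T6}
Step 13: wait(T3) -> count=0 queue=[T3] holders={T1,T2,T4,T6}
Step 14: signal(T6) -> count=0 queue=[] holders={T1,T2,T3,T4}
Step 15: wait(T7) -> count=0 queue=[T7] holders={T1,T2,T3,T4}
Step 16: wait(T8) -> count=0 queue=[T7,T8] holders={T1,T2,T3,T4}
Step 17: signal(T2) -> count=0 queue=[T8] holders={T1,T3,T4,T7}
Final holders: T1,T3,T4,T7

Answer: T1,T3,T4,T7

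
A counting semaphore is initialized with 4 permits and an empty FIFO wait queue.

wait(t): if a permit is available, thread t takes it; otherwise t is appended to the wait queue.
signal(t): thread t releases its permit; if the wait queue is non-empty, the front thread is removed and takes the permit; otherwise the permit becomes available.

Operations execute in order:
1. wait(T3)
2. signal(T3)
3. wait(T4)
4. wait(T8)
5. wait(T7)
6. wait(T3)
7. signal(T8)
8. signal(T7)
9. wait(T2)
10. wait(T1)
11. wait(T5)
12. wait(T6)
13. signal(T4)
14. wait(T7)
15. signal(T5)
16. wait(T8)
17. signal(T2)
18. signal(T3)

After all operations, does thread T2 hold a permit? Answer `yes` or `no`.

Step 1: wait(T3) -> count=3 queue=[] holders={T3}
Step 2: signal(T3) -> count=4 queue=[] holders={none}
Step 3: wait(T4) -> count=3 queue=[] holders={T4}
Step 4: wait(T8) -> count=2 queue=[] holders={T4,T8}
Step 5: wait(T7) -> count=1 queue=[] holders={T4,T7,T8}
Step 6: wait(T3) -> count=0 queue=[] holders={T3,T4,T7,T8}
Step 7: signal(T8) -> count=1 queue=[] holders={T3,T4,T7}
Step 8: signal(T7) -> count=2 queue=[] holders={T3,T4}
Step 9: wait(T2) -> count=1 queue=[] holders={T2,T3,T4}
Step 10: wait(T1) -> count=0 queue=[] holders={T1,T2,T3,T4}
Step 11: wait(T5) -> count=0 queue=[T5] holders={T1,T2,T3,T4}
Step 12: wait(T6) -> count=0 queue=[T5,T6] holders={T1,T2,T3,T4}
Step 13: signal(T4) -> count=0 queue=[T6] holders={T1,T2,T3,T5}
Step 14: wait(T7) -> count=0 queue=[T6,T7] holders={T1,T2,T3,T5}
Step 15: signal(T5) -> count=0 queue=[T7] holders={T1,T2,T3,T6}
Step 16: wait(T8) -> count=0 queue=[T7,T8] holders={T1,T2,T3,T6}
Step 17: signal(T2) -> count=0 queue=[T8] holders={T1,T3,T6,T7}
Step 18: signal(T3) -> count=0 queue=[] holders={T1,T6,T7,T8}
Final holders: {T1,T6,T7,T8} -> T2 not in holders

Answer: no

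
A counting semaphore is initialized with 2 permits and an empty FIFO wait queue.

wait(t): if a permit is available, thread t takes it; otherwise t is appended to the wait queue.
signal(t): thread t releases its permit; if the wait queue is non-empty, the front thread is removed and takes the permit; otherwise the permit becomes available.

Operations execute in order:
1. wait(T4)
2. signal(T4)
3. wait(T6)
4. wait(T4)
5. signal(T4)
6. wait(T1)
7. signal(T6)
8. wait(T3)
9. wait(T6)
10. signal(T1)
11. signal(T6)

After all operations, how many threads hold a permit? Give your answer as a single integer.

Answer: 1

Derivation:
Step 1: wait(T4) -> count=1 queue=[] holders={T4}
Step 2: signal(T4) -> count=2 queue=[] holders={none}
Step 3: wait(T6) -> count=1 queue=[] holders={T6}
Step 4: wait(T4) -> count=0 queue=[] holders={T4,T6}
Step 5: signal(T4) -> count=1 queue=[] holders={T6}
Step 6: wait(T1) -> count=0 queue=[] holders={T1,T6}
Step 7: signal(T6) -> count=1 queue=[] holders={T1}
Step 8: wait(T3) -> count=0 queue=[] holders={T1,T3}
Step 9: wait(T6) -> count=0 queue=[T6] holders={T1,T3}
Step 10: signal(T1) -> count=0 queue=[] holders={T3,T6}
Step 11: signal(T6) -> count=1 queue=[] holders={T3}
Final holders: {T3} -> 1 thread(s)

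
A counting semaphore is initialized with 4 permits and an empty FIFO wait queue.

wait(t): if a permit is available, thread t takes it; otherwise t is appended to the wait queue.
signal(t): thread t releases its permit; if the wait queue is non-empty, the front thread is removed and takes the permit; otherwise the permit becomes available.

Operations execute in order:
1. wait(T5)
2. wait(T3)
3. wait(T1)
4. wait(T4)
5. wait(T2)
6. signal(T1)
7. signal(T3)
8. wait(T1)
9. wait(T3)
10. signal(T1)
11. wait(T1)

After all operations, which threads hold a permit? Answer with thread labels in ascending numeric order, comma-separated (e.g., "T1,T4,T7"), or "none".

Answer: T2,T3,T4,T5

Derivation:
Step 1: wait(T5) -> count=3 queue=[] holders={T5}
Step 2: wait(T3) -> count=2 queue=[] holders={T3,T5}
Step 3: wait(T1) -> count=1 queue=[] holders={T1,T3,T5}
Step 4: wait(T4) -> count=0 queue=[] holders={T1,T3,T4,T5}
Step 5: wait(T2) -> count=0 queue=[T2] holders={T1,T3,T4,T5}
Step 6: signal(T1) -> count=0 queue=[] holders={T2,T3,T4,T5}
Step 7: signal(T3) -> count=1 queue=[] holders={T2,T4,T5}
Step 8: wait(T1) -> count=0 queue=[] holders={T1,T2,T4,T5}
Step 9: wait(T3) -> count=0 queue=[T3] holders={T1,T2,T4,T5}
Step 10: signal(T1) -> count=0 queue=[] holders={T2,T3,T4,T5}
Step 11: wait(T1) -> count=0 queue=[T1] holders={T2,T3,T4,T5}
Final holders: T2,T3,T4,T5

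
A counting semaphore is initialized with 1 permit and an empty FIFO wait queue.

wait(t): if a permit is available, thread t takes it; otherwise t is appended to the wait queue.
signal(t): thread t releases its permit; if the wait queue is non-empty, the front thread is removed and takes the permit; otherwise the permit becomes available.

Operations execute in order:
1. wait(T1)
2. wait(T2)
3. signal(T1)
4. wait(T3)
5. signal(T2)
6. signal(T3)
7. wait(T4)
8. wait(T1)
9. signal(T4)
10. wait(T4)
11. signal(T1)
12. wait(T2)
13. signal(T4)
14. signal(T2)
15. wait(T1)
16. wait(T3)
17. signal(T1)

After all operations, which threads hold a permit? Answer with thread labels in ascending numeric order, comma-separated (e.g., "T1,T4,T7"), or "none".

Step 1: wait(T1) -> count=0 queue=[] holders={T1}
Step 2: wait(T2) -> count=0 queue=[T2] holders={T1}
Step 3: signal(T1) -> count=0 queue=[] holders={T2}
Step 4: wait(T3) -> count=0 queue=[T3] holders={T2}
Step 5: signal(T2) -> count=0 queue=[] holders={T3}
Step 6: signal(T3) -> count=1 queue=[] holders={none}
Step 7: wait(T4) -> count=0 queue=[] holders={T4}
Step 8: wait(T1) -> count=0 queue=[T1] holders={T4}
Step 9: signal(T4) -> count=0 queue=[] holders={T1}
Step 10: wait(T4) -> count=0 queue=[T4] holders={T1}
Step 11: signal(T1) -> count=0 queue=[] holders={T4}
Step 12: wait(T2) -> count=0 queue=[T2] holders={T4}
Step 13: signal(T4) -> count=0 queue=[] holders={T2}
Step 14: signal(T2) -> count=1 queue=[] holders={none}
Step 15: wait(T1) -> count=0 queue=[] holders={T1}
Step 16: wait(T3) -> count=0 queue=[T3] holders={T1}
Step 17: signal(T1) -> count=0 queue=[] holders={T3}
Final holders: T3

Answer: T3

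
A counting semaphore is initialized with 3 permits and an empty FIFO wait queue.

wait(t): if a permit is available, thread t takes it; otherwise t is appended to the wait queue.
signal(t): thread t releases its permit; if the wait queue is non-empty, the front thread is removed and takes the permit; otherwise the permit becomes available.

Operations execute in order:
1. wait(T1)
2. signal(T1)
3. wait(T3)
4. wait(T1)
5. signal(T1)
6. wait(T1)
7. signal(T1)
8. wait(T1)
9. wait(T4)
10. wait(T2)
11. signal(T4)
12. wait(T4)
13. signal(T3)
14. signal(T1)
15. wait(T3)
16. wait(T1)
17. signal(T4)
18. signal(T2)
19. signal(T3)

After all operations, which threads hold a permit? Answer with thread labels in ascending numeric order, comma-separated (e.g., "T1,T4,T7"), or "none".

Step 1: wait(T1) -> count=2 queue=[] holders={T1}
Step 2: signal(T1) -> count=3 queue=[] holders={none}
Step 3: wait(T3) -> count=2 queue=[] holders={T3}
Step 4: wait(T1) -> count=1 queue=[] holders={T1,T3}
Step 5: signal(T1) -> count=2 queue=[] holders={T3}
Step 6: wait(T1) -> count=1 queue=[] holders={T1,T3}
Step 7: signal(T1) -> count=2 queue=[] holders={T3}
Step 8: wait(T1) -> count=1 queue=[] holders={T1,T3}
Step 9: wait(T4) -> count=0 queue=[] holders={T1,T3,T4}
Step 10: wait(T2) -> count=0 queue=[T2] holders={T1,T3,T4}
Step 11: signal(T4) -> count=0 queue=[] holders={T1,T2,T3}
Step 12: wait(T4) -> count=0 queue=[T4] holders={T1,T2,T3}
Step 13: signal(T3) -> count=0 queue=[] holders={T1,T2,T4}
Step 14: signal(T1) -> count=1 queue=[] holders={T2,T4}
Step 15: wait(T3) -> count=0 queue=[] holders={T2,T3,T4}
Step 16: wait(T1) -> count=0 queue=[T1] holders={T2,T3,T4}
Step 17: signal(T4) -> count=0 queue=[] holders={T1,T2,T3}
Step 18: signal(T2) -> count=1 queue=[] holders={T1,T3}
Step 19: signal(T3) -> count=2 queue=[] holders={T1}
Final holders: T1

Answer: T1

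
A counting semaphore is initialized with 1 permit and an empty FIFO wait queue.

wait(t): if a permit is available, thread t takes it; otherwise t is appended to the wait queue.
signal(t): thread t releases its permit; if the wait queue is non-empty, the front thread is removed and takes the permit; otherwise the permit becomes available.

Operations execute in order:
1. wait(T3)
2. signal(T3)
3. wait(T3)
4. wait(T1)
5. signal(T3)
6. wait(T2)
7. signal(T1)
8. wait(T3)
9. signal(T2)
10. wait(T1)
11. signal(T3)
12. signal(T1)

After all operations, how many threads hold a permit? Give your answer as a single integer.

Answer: 0

Derivation:
Step 1: wait(T3) -> count=0 queue=[] holders={T3}
Step 2: signal(T3) -> count=1 queue=[] holders={none}
Step 3: wait(T3) -> count=0 queue=[] holders={T3}
Step 4: wait(T1) -> count=0 queue=[T1] holders={T3}
Step 5: signal(T3) -> count=0 queue=[] holders={T1}
Step 6: wait(T2) -> count=0 queue=[T2] holders={T1}
Step 7: signal(T1) -> count=0 queue=[] holders={T2}
Step 8: wait(T3) -> count=0 queue=[T3] holders={T2}
Step 9: signal(T2) -> count=0 queue=[] holders={T3}
Step 10: wait(T1) -> count=0 queue=[T1] holders={T3}
Step 11: signal(T3) -> count=0 queue=[] holders={T1}
Step 12: signal(T1) -> count=1 queue=[] holders={none}
Final holders: {none} -> 0 thread(s)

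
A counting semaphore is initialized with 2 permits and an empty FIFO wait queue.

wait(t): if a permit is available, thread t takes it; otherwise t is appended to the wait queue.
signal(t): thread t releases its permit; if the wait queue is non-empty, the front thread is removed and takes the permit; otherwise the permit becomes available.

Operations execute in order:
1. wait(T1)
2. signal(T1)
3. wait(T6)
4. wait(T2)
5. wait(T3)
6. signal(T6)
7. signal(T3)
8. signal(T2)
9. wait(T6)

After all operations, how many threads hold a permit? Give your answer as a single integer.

Step 1: wait(T1) -> count=1 queue=[] holders={T1}
Step 2: signal(T1) -> count=2 queue=[] holders={none}
Step 3: wait(T6) -> count=1 queue=[] holders={T6}
Step 4: wait(T2) -> count=0 queue=[] holders={T2,T6}
Step 5: wait(T3) -> count=0 queue=[T3] holders={T2,T6}
Step 6: signal(T6) -> count=0 queue=[] holders={T2,T3}
Step 7: signal(T3) -> count=1 queue=[] holders={T2}
Step 8: signal(T2) -> count=2 queue=[] holders={none}
Step 9: wait(T6) -> count=1 queue=[] holders={T6}
Final holders: {T6} -> 1 thread(s)

Answer: 1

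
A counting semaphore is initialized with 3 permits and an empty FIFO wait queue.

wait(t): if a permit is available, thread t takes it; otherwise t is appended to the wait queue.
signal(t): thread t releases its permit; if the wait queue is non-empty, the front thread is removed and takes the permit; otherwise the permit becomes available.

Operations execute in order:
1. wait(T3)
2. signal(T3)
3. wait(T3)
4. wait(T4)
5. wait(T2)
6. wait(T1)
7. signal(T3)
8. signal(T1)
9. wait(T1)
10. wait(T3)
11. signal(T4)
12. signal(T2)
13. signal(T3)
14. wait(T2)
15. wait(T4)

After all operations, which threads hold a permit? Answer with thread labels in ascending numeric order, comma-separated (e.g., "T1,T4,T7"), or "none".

Step 1: wait(T3) -> count=2 queue=[] holders={T3}
Step 2: signal(T3) -> count=3 queue=[] holders={none}
Step 3: wait(T3) -> count=2 queue=[] holders={T3}
Step 4: wait(T4) -> count=1 queue=[] holders={T3,T4}
Step 5: wait(T2) -> count=0 queue=[] holders={T2,T3,T4}
Step 6: wait(T1) -> count=0 queue=[T1] holders={T2,T3,T4}
Step 7: signal(T3) -> count=0 queue=[] holders={T1,T2,T4}
Step 8: signal(T1) -> count=1 queue=[] holders={T2,T4}
Step 9: wait(T1) -> count=0 queue=[] holders={T1,T2,T4}
Step 10: wait(T3) -> count=0 queue=[T3] holders={T1,T2,T4}
Step 11: signal(T4) -> count=0 queue=[] holders={T1,T2,T3}
Step 12: signal(T2) -> count=1 queue=[] holders={T1,T3}
Step 13: signal(T3) -> count=2 queue=[] holders={T1}
Step 14: wait(T2) -> count=1 queue=[] holders={T1,T2}
Step 15: wait(T4) -> count=0 queue=[] holders={T1,T2,T4}
Final holders: T1,T2,T4

Answer: T1,T2,T4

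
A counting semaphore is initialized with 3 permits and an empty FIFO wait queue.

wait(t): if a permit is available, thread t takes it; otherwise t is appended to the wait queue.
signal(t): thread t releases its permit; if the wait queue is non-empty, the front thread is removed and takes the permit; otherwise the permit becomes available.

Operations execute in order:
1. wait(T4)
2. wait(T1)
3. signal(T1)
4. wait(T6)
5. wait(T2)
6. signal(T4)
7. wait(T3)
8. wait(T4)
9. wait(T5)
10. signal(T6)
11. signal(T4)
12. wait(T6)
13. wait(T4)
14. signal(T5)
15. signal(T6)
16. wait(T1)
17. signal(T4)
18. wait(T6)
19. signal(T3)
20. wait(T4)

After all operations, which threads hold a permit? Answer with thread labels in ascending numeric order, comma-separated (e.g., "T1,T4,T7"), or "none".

Answer: T1,T2,T6

Derivation:
Step 1: wait(T4) -> count=2 queue=[] holders={T4}
Step 2: wait(T1) -> count=1 queue=[] holders={T1,T4}
Step 3: signal(T1) -> count=2 queue=[] holders={T4}
Step 4: wait(T6) -> count=1 queue=[] holders={T4,T6}
Step 5: wait(T2) -> count=0 queue=[] holders={T2,T4,T6}
Step 6: signal(T4) -> count=1 queue=[] holders={T2,T6}
Step 7: wait(T3) -> count=0 queue=[] holders={T2,T3,T6}
Step 8: wait(T4) -> count=0 queue=[T4] holders={T2,T3,T6}
Step 9: wait(T5) -> count=0 queue=[T4,T5] holders={T2,T3,T6}
Step 10: signal(T6) -> count=0 queue=[T5] holders={T2,T3,T4}
Step 11: signal(T4) -> count=0 queue=[] holders={T2,T3,T5}
Step 12: wait(T6) -> count=0 queue=[T6] holders={T2,T3,T5}
Step 13: wait(T4) -> count=0 queue=[T6,T4] holders={T2,T3,T5}
Step 14: signal(T5) -> count=0 queue=[T4] holders={T2,T3,T6}
Step 15: signal(T6) -> count=0 queue=[] holders={T2,T3,T4}
Step 16: wait(T1) -> count=0 queue=[T1] holders={T2,T3,T4}
Step 17: signal(T4) -> count=0 queue=[] holders={T1,T2,T3}
Step 18: wait(T6) -> count=0 queue=[T6] holders={T1,T2,T3}
Step 19: signal(T3) -> count=0 queue=[] holders={T1,T2,T6}
Step 20: wait(T4) -> count=0 queue=[T4] holders={T1,T2,T6}
Final holders: T1,T2,T6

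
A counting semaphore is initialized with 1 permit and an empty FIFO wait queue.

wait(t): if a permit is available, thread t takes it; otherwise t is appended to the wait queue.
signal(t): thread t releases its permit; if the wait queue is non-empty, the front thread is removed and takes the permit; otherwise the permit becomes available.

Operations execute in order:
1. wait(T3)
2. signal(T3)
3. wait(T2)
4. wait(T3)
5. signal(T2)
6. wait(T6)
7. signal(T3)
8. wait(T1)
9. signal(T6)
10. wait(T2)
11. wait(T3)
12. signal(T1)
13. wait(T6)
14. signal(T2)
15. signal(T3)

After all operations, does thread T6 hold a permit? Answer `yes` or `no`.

Step 1: wait(T3) -> count=0 queue=[] holders={T3}
Step 2: signal(T3) -> count=1 queue=[] holders={none}
Step 3: wait(T2) -> count=0 queue=[] holders={T2}
Step 4: wait(T3) -> count=0 queue=[T3] holders={T2}
Step 5: signal(T2) -> count=0 queue=[] holders={T3}
Step 6: wait(T6) -> count=0 queue=[T6] holders={T3}
Step 7: signal(T3) -> count=0 queue=[] holders={T6}
Step 8: wait(T1) -> count=0 queue=[T1] holders={T6}
Step 9: signal(T6) -> count=0 queue=[] holders={T1}
Step 10: wait(T2) -> count=0 queue=[T2] holders={T1}
Step 11: wait(T3) -> count=0 queue=[T2,T3] holders={T1}
Step 12: signal(T1) -> count=0 queue=[T3] holders={T2}
Step 13: wait(T6) -> count=0 queue=[T3,T6] holders={T2}
Step 14: signal(T2) -> count=0 queue=[T6] holders={T3}
Step 15: signal(T3) -> count=0 queue=[] holders={T6}
Final holders: {T6} -> T6 in holders

Answer: yes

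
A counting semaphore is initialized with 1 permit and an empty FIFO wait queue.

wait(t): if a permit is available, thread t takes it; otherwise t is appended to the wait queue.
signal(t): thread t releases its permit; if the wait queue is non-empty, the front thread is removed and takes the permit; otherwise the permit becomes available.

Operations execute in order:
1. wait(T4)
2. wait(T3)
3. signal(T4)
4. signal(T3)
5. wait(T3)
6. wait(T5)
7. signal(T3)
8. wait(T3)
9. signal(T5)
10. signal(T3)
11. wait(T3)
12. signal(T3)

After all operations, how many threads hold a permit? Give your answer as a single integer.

Step 1: wait(T4) -> count=0 queue=[] holders={T4}
Step 2: wait(T3) -> count=0 queue=[T3] holders={T4}
Step 3: signal(T4) -> count=0 queue=[] holders={T3}
Step 4: signal(T3) -> count=1 queue=[] holders={none}
Step 5: wait(T3) -> count=0 queue=[] holders={T3}
Step 6: wait(T5) -> count=0 queue=[T5] holders={T3}
Step 7: signal(T3) -> count=0 queue=[] holders={T5}
Step 8: wait(T3) -> count=0 queue=[T3] holders={T5}
Step 9: signal(T5) -> count=0 queue=[] holders={T3}
Step 10: signal(T3) -> count=1 queue=[] holders={none}
Step 11: wait(T3) -> count=0 queue=[] holders={T3}
Step 12: signal(T3) -> count=1 queue=[] holders={none}
Final holders: {none} -> 0 thread(s)

Answer: 0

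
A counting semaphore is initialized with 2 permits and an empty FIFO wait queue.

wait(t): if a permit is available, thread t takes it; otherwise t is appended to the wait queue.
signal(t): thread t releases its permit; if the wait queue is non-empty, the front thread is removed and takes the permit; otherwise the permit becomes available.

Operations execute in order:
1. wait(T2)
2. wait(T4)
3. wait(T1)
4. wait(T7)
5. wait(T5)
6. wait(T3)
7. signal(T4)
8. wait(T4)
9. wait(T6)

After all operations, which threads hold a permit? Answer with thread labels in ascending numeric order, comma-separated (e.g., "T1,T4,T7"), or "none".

Answer: T1,T2

Derivation:
Step 1: wait(T2) -> count=1 queue=[] holders={T2}
Step 2: wait(T4) -> count=0 queue=[] holders={T2,T4}
Step 3: wait(T1) -> count=0 queue=[T1] holders={T2,T4}
Step 4: wait(T7) -> count=0 queue=[T1,T7] holders={T2,T4}
Step 5: wait(T5) -> count=0 queue=[T1,T7,T5] holders={T2,T4}
Step 6: wait(T3) -> count=0 queue=[T1,T7,T5,T3] holders={T2,T4}
Step 7: signal(T4) -> count=0 queue=[T7,T5,T3] holders={T1,T2}
Step 8: wait(T4) -> count=0 queue=[T7,T5,T3,T4] holders={T1,T2}
Step 9: wait(T6) -> count=0 queue=[T7,T5,T3,T4,T6] holders={T1,T2}
Final holders: T1,T2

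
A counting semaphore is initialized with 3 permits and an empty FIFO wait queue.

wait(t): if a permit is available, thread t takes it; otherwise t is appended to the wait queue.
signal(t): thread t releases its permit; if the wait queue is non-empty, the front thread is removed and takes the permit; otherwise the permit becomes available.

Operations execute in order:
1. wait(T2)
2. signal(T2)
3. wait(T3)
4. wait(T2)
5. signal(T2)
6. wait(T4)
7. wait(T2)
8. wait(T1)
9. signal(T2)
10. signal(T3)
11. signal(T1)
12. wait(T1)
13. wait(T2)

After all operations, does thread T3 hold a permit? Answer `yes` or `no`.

Answer: no

Derivation:
Step 1: wait(T2) -> count=2 queue=[] holders={T2}
Step 2: signal(T2) -> count=3 queue=[] holders={none}
Step 3: wait(T3) -> count=2 queue=[] holders={T3}
Step 4: wait(T2) -> count=1 queue=[] holders={T2,T3}
Step 5: signal(T2) -> count=2 queue=[] holders={T3}
Step 6: wait(T4) -> count=1 queue=[] holders={T3,T4}
Step 7: wait(T2) -> count=0 queue=[] holders={T2,T3,T4}
Step 8: wait(T1) -> count=0 queue=[T1] holders={T2,T3,T4}
Step 9: signal(T2) -> count=0 queue=[] holders={T1,T3,T4}
Step 10: signal(T3) -> count=1 queue=[] holders={T1,T4}
Step 11: signal(T1) -> count=2 queue=[] holders={T4}
Step 12: wait(T1) -> count=1 queue=[] holders={T1,T4}
Step 13: wait(T2) -> count=0 queue=[] holders={T1,T2,T4}
Final holders: {T1,T2,T4} -> T3 not in holders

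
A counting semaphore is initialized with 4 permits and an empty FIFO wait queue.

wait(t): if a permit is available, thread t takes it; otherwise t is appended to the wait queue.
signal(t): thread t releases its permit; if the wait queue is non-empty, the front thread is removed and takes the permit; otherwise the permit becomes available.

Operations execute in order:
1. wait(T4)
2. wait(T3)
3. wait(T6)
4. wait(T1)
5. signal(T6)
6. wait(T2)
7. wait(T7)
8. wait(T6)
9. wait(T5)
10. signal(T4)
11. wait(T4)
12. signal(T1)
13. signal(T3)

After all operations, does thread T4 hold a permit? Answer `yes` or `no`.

Step 1: wait(T4) -> count=3 queue=[] holders={T4}
Step 2: wait(T3) -> count=2 queue=[] holders={T3,T4}
Step 3: wait(T6) -> count=1 queue=[] holders={T3,T4,T6}
Step 4: wait(T1) -> count=0 queue=[] holders={T1,T3,T4,T6}
Step 5: signal(T6) -> count=1 queue=[] holders={T1,T3,T4}
Step 6: wait(T2) -> count=0 queue=[] holders={T1,T2,T3,T4}
Step 7: wait(T7) -> count=0 queue=[T7] holders={T1,T2,T3,T4}
Step 8: wait(T6) -> count=0 queue=[T7,T6] holders={T1,T2,T3,T4}
Step 9: wait(T5) -> count=0 queue=[T7,T6,T5] holders={T1,T2,T3,T4}
Step 10: signal(T4) -> count=0 queue=[T6,T5] holders={T1,T2,T3,T7}
Step 11: wait(T4) -> count=0 queue=[T6,T5,T4] holders={T1,T2,T3,T7}
Step 12: signal(T1) -> count=0 queue=[T5,T4] holders={T2,T3,T6,T7}
Step 13: signal(T3) -> count=0 queue=[T4] holders={T2,T5,T6,T7}
Final holders: {T2,T5,T6,T7} -> T4 not in holders

Answer: no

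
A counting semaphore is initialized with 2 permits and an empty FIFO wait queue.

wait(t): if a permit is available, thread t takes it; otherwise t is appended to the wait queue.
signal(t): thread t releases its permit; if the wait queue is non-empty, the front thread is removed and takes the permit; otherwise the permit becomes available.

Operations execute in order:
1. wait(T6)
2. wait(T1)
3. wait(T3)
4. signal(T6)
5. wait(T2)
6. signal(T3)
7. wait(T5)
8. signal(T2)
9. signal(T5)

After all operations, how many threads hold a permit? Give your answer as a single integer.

Step 1: wait(T6) -> count=1 queue=[] holders={T6}
Step 2: wait(T1) -> count=0 queue=[] holders={T1,T6}
Step 3: wait(T3) -> count=0 queue=[T3] holders={T1,T6}
Step 4: signal(T6) -> count=0 queue=[] holders={T1,T3}
Step 5: wait(T2) -> count=0 queue=[T2] holders={T1,T3}
Step 6: signal(T3) -> count=0 queue=[] holders={T1,T2}
Step 7: wait(T5) -> count=0 queue=[T5] holders={T1,T2}
Step 8: signal(T2) -> count=0 queue=[] holders={T1,T5}
Step 9: signal(T5) -> count=1 queue=[] holders={T1}
Final holders: {T1} -> 1 thread(s)

Answer: 1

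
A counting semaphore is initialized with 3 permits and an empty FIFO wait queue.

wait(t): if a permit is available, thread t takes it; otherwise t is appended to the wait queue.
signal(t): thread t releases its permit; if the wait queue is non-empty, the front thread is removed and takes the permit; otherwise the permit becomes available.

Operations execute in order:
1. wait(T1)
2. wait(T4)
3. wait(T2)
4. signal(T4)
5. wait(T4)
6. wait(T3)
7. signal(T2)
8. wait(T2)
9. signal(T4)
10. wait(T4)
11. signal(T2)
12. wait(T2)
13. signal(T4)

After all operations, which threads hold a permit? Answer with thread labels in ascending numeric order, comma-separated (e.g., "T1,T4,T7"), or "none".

Answer: T1,T2,T3

Derivation:
Step 1: wait(T1) -> count=2 queue=[] holders={T1}
Step 2: wait(T4) -> count=1 queue=[] holders={T1,T4}
Step 3: wait(T2) -> count=0 queue=[] holders={T1,T2,T4}
Step 4: signal(T4) -> count=1 queue=[] holders={T1,T2}
Step 5: wait(T4) -> count=0 queue=[] holders={T1,T2,T4}
Step 6: wait(T3) -> count=0 queue=[T3] holders={T1,T2,T4}
Step 7: signal(T2) -> count=0 queue=[] holders={T1,T3,T4}
Step 8: wait(T2) -> count=0 queue=[T2] holders={T1,T3,T4}
Step 9: signal(T4) -> count=0 queue=[] holders={T1,T2,T3}
Step 10: wait(T4) -> count=0 queue=[T4] holders={T1,T2,T3}
Step 11: signal(T2) -> count=0 queue=[] holders={T1,T3,T4}
Step 12: wait(T2) -> count=0 queue=[T2] holders={T1,T3,T4}
Step 13: signal(T4) -> count=0 queue=[] holders={T1,T2,T3}
Final holders: T1,T2,T3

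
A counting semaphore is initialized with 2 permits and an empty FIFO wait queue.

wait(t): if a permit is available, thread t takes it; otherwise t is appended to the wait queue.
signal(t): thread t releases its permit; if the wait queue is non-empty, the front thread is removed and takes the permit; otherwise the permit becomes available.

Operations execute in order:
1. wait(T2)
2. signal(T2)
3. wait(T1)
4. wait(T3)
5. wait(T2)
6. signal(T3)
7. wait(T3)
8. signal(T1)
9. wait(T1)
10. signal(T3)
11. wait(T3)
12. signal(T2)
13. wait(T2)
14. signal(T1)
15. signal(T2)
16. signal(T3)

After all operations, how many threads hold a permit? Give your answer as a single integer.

Answer: 0

Derivation:
Step 1: wait(T2) -> count=1 queue=[] holders={T2}
Step 2: signal(T2) -> count=2 queue=[] holders={none}
Step 3: wait(T1) -> count=1 queue=[] holders={T1}
Step 4: wait(T3) -> count=0 queue=[] holders={T1,T3}
Step 5: wait(T2) -> count=0 queue=[T2] holders={T1,T3}
Step 6: signal(T3) -> count=0 queue=[] holders={T1,T2}
Step 7: wait(T3) -> count=0 queue=[T3] holders={T1,T2}
Step 8: signal(T1) -> count=0 queue=[] holders={T2,T3}
Step 9: wait(T1) -> count=0 queue=[T1] holders={T2,T3}
Step 10: signal(T3) -> count=0 queue=[] holders={T1,T2}
Step 11: wait(T3) -> count=0 queue=[T3] holders={T1,T2}
Step 12: signal(T2) -> count=0 queue=[] holders={T1,T3}
Step 13: wait(T2) -> count=0 queue=[T2] holders={T1,T3}
Step 14: signal(T1) -> count=0 queue=[] holders={T2,T3}
Step 15: signal(T2) -> count=1 queue=[] holders={T3}
Step 16: signal(T3) -> count=2 queue=[] holders={none}
Final holders: {none} -> 0 thread(s)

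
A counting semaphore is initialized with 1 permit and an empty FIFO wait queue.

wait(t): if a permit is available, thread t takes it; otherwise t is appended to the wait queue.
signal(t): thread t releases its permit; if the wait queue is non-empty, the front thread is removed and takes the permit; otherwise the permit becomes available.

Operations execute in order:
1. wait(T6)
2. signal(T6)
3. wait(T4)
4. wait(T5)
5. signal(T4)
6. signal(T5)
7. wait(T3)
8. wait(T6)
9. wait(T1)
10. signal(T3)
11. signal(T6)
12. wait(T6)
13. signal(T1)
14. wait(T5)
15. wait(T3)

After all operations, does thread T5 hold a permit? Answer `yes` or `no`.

Step 1: wait(T6) -> count=0 queue=[] holders={T6}
Step 2: signal(T6) -> count=1 queue=[] holders={none}
Step 3: wait(T4) -> count=0 queue=[] holders={T4}
Step 4: wait(T5) -> count=0 queue=[T5] holders={T4}
Step 5: signal(T4) -> count=0 queue=[] holders={T5}
Step 6: signal(T5) -> count=1 queue=[] holders={none}
Step 7: wait(T3) -> count=0 queue=[] holders={T3}
Step 8: wait(T6) -> count=0 queue=[T6] holders={T3}
Step 9: wait(T1) -> count=0 queue=[T6,T1] holders={T3}
Step 10: signal(T3) -> count=0 queue=[T1] holders={T6}
Step 11: signal(T6) -> count=0 queue=[] holders={T1}
Step 12: wait(T6) -> count=0 queue=[T6] holders={T1}
Step 13: signal(T1) -> count=0 queue=[] holders={T6}
Step 14: wait(T5) -> count=0 queue=[T5] holders={T6}
Step 15: wait(T3) -> count=0 queue=[T5,T3] holders={T6}
Final holders: {T6} -> T5 not in holders

Answer: no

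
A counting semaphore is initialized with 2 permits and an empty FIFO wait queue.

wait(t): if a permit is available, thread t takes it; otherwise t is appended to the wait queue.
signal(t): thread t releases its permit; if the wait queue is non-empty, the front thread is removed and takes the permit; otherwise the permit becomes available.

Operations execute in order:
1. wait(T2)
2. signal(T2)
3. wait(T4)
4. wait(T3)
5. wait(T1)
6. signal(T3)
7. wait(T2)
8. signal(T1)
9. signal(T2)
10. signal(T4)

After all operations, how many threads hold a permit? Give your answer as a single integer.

Step 1: wait(T2) -> count=1 queue=[] holders={T2}
Step 2: signal(T2) -> count=2 queue=[] holders={none}
Step 3: wait(T4) -> count=1 queue=[] holders={T4}
Step 4: wait(T3) -> count=0 queue=[] holders={T3,T4}
Step 5: wait(T1) -> count=0 queue=[T1] holders={T3,T4}
Step 6: signal(T3) -> count=0 queue=[] holders={T1,T4}
Step 7: wait(T2) -> count=0 queue=[T2] holders={T1,T4}
Step 8: signal(T1) -> count=0 queue=[] holders={T2,T4}
Step 9: signal(T2) -> count=1 queue=[] holders={T4}
Step 10: signal(T4) -> count=2 queue=[] holders={none}
Final holders: {none} -> 0 thread(s)

Answer: 0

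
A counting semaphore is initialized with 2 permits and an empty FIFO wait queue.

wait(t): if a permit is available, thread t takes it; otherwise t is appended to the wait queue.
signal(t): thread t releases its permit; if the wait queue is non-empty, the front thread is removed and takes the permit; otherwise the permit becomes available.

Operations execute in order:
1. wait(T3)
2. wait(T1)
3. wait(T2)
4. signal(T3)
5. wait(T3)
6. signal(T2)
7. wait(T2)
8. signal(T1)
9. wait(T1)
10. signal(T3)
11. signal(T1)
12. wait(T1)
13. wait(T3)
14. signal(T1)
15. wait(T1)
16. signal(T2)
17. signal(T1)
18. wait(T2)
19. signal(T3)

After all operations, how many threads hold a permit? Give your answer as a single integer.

Step 1: wait(T3) -> count=1 queue=[] holders={T3}
Step 2: wait(T1) -> count=0 queue=[] holders={T1,T3}
Step 3: wait(T2) -> count=0 queue=[T2] holders={T1,T3}
Step 4: signal(T3) -> count=0 queue=[] holders={T1,T2}
Step 5: wait(T3) -> count=0 queue=[T3] holders={T1,T2}
Step 6: signal(T2) -> count=0 queue=[] holders={T1,T3}
Step 7: wait(T2) -> count=0 queue=[T2] holders={T1,T3}
Step 8: signal(T1) -> count=0 queue=[] holders={T2,T3}
Step 9: wait(T1) -> count=0 queue=[T1] holders={T2,T3}
Step 10: signal(T3) -> count=0 queue=[] holders={T1,T2}
Step 11: signal(T1) -> count=1 queue=[] holders={T2}
Step 12: wait(T1) -> count=0 queue=[] holders={T1,T2}
Step 13: wait(T3) -> count=0 queue=[T3] holders={T1,T2}
Step 14: signal(T1) -> count=0 queue=[] holders={T2,T3}
Step 15: wait(T1) -> count=0 queue=[T1] holders={T2,T3}
Step 16: signal(T2) -> count=0 queue=[] holders={T1,T3}
Step 17: signal(T1) -> count=1 queue=[] holders={T3}
Step 18: wait(T2) -> count=0 queue=[] holders={T2,T3}
Step 19: signal(T3) -> count=1 queue=[] holders={T2}
Final holders: {T2} -> 1 thread(s)

Answer: 1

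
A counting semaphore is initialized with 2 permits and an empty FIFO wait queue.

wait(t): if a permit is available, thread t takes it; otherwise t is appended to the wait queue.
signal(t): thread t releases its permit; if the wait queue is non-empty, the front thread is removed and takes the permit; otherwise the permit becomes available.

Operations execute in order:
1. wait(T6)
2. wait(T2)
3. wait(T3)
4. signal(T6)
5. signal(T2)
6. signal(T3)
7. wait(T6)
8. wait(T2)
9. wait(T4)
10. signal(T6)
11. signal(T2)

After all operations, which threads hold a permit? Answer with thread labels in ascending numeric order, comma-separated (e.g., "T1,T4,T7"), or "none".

Step 1: wait(T6) -> count=1 queue=[] holders={T6}
Step 2: wait(T2) -> count=0 queue=[] holders={T2,T6}
Step 3: wait(T3) -> count=0 queue=[T3] holders={T2,T6}
Step 4: signal(T6) -> count=0 queue=[] holders={T2,T3}
Step 5: signal(T2) -> count=1 queue=[] holders={T3}
Step 6: signal(T3) -> count=2 queue=[] holders={none}
Step 7: wait(T6) -> count=1 queue=[] holders={T6}
Step 8: wait(T2) -> count=0 queue=[] holders={T2,T6}
Step 9: wait(T4) -> count=0 queue=[T4] holders={T2,T6}
Step 10: signal(T6) -> count=0 queue=[] holders={T2,T4}
Step 11: signal(T2) -> count=1 queue=[] holders={T4}
Final holders: T4

Answer: T4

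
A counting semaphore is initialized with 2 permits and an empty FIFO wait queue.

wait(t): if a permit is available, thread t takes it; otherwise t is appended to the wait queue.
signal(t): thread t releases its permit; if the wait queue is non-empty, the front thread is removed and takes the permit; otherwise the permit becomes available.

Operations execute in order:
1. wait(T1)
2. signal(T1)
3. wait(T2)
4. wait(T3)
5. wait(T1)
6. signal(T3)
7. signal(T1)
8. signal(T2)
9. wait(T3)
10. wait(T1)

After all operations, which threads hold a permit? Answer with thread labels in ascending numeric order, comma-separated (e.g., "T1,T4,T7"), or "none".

Answer: T1,T3

Derivation:
Step 1: wait(T1) -> count=1 queue=[] holders={T1}
Step 2: signal(T1) -> count=2 queue=[] holders={none}
Step 3: wait(T2) -> count=1 queue=[] holders={T2}
Step 4: wait(T3) -> count=0 queue=[] holders={T2,T3}
Step 5: wait(T1) -> count=0 queue=[T1] holders={T2,T3}
Step 6: signal(T3) -> count=0 queue=[] holders={T1,T2}
Step 7: signal(T1) -> count=1 queue=[] holders={T2}
Step 8: signal(T2) -> count=2 queue=[] holders={none}
Step 9: wait(T3) -> count=1 queue=[] holders={T3}
Step 10: wait(T1) -> count=0 queue=[] holders={T1,T3}
Final holders: T1,T3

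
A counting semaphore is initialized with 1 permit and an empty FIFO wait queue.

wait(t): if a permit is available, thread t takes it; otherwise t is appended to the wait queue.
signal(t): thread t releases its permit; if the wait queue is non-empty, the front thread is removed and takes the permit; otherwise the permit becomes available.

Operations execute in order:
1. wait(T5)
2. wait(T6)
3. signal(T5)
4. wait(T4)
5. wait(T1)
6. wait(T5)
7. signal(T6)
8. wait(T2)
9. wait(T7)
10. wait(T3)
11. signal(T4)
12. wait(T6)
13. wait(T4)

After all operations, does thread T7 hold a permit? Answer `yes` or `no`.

Step 1: wait(T5) -> count=0 queue=[] holders={T5}
Step 2: wait(T6) -> count=0 queue=[T6] holders={T5}
Step 3: signal(T5) -> count=0 queue=[] holders={T6}
Step 4: wait(T4) -> count=0 queue=[T4] holders={T6}
Step 5: wait(T1) -> count=0 queue=[T4,T1] holders={T6}
Step 6: wait(T5) -> count=0 queue=[T4,T1,T5] holders={T6}
Step 7: signal(T6) -> count=0 queue=[T1,T5] holders={T4}
Step 8: wait(T2) -> count=0 queue=[T1,T5,T2] holders={T4}
Step 9: wait(T7) -> count=0 queue=[T1,T5,T2,T7] holders={T4}
Step 10: wait(T3) -> count=0 queue=[T1,T5,T2,T7,T3] holders={T4}
Step 11: signal(T4) -> count=0 queue=[T5,T2,T7,T3] holders={T1}
Step 12: wait(T6) -> count=0 queue=[T5,T2,T7,T3,T6] holders={T1}
Step 13: wait(T4) -> count=0 queue=[T5,T2,T7,T3,T6,T4] holders={T1}
Final holders: {T1} -> T7 not in holders

Answer: no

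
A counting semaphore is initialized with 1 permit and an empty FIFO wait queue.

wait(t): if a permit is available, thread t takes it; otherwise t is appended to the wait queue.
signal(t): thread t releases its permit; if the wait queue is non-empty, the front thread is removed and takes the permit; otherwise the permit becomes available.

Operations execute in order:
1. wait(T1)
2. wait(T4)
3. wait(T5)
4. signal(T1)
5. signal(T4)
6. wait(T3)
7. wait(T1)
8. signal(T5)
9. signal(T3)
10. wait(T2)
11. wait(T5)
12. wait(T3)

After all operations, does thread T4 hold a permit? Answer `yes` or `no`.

Step 1: wait(T1) -> count=0 queue=[] holders={T1}
Step 2: wait(T4) -> count=0 queue=[T4] holders={T1}
Step 3: wait(T5) -> count=0 queue=[T4,T5] holders={T1}
Step 4: signal(T1) -> count=0 queue=[T5] holders={T4}
Step 5: signal(T4) -> count=0 queue=[] holders={T5}
Step 6: wait(T3) -> count=0 queue=[T3] holders={T5}
Step 7: wait(T1) -> count=0 queue=[T3,T1] holders={T5}
Step 8: signal(T5) -> count=0 queue=[T1] holders={T3}
Step 9: signal(T3) -> count=0 queue=[] holders={T1}
Step 10: wait(T2) -> count=0 queue=[T2] holders={T1}
Step 11: wait(T5) -> count=0 queue=[T2,T5] holders={T1}
Step 12: wait(T3) -> count=0 queue=[T2,T5,T3] holders={T1}
Final holders: {T1} -> T4 not in holders

Answer: no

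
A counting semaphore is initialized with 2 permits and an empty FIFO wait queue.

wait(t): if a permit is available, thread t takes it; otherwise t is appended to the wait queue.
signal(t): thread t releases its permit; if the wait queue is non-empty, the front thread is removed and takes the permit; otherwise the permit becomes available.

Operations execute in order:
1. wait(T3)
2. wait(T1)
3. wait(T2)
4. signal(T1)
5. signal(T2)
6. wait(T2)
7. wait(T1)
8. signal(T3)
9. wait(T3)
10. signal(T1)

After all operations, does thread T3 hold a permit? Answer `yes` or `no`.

Step 1: wait(T3) -> count=1 queue=[] holders={T3}
Step 2: wait(T1) -> count=0 queue=[] holders={T1,T3}
Step 3: wait(T2) -> count=0 queue=[T2] holders={T1,T3}
Step 4: signal(T1) -> count=0 queue=[] holders={T2,T3}
Step 5: signal(T2) -> count=1 queue=[] holders={T3}
Step 6: wait(T2) -> count=0 queue=[] holders={T2,T3}
Step 7: wait(T1) -> count=0 queue=[T1] holders={T2,T3}
Step 8: signal(T3) -> count=0 queue=[] holders={T1,T2}
Step 9: wait(T3) -> count=0 queue=[T3] holders={T1,T2}
Step 10: signal(T1) -> count=0 queue=[] holders={T2,T3}
Final holders: {T2,T3} -> T3 in holders

Answer: yes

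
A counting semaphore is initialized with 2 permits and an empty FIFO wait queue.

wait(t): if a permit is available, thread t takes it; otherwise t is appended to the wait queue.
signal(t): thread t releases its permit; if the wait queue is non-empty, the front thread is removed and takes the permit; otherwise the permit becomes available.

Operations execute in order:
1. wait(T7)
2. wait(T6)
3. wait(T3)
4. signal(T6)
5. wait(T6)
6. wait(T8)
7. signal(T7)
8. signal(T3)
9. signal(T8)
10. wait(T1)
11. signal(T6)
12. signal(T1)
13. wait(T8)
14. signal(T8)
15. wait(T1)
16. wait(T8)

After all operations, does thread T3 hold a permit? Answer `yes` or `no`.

Step 1: wait(T7) -> count=1 queue=[] holders={T7}
Step 2: wait(T6) -> count=0 queue=[] holders={T6,T7}
Step 3: wait(T3) -> count=0 queue=[T3] holders={T6,T7}
Step 4: signal(T6) -> count=0 queue=[] holders={T3,T7}
Step 5: wait(T6) -> count=0 queue=[T6] holders={T3,T7}
Step 6: wait(T8) -> count=0 queue=[T6,T8] holders={T3,T7}
Step 7: signal(T7) -> count=0 queue=[T8] holders={T3,T6}
Step 8: signal(T3) -> count=0 queue=[] holders={T6,T8}
Step 9: signal(T8) -> count=1 queue=[] holders={T6}
Step 10: wait(T1) -> count=0 queue=[] holders={T1,T6}
Step 11: signal(T6) -> count=1 queue=[] holders={T1}
Step 12: signal(T1) -> count=2 queue=[] holders={none}
Step 13: wait(T8) -> count=1 queue=[] holders={T8}
Step 14: signal(T8) -> count=2 queue=[] holders={none}
Step 15: wait(T1) -> count=1 queue=[] holders={T1}
Step 16: wait(T8) -> count=0 queue=[] holders={T1,T8}
Final holders: {T1,T8} -> T3 not in holders

Answer: no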